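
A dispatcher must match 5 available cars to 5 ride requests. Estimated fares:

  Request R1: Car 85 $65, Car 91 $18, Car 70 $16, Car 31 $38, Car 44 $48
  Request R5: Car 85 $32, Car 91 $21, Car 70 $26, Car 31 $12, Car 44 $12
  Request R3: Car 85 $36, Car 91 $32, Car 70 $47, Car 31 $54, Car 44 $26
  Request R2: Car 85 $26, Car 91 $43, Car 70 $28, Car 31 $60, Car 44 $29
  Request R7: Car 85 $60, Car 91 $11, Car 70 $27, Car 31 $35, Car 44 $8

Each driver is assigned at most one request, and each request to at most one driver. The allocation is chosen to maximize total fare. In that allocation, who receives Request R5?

This is a one-to-one assignment (maximum-weight bipartite matching).
Optimal: Car 85→Request R7 ($60), Car 91→Request R5 ($21), Car 70→Request R3 ($47), Car 31→Request R2 ($60), Car 44→Request R1 ($48) — total 60+21+47+60+48 = $236.
Max-entry greedy (repeatedly take the single best remaining cell) gives $201, worse by 35.
Next-best assignment: Car 85→Request R7, Car 91→Request R2, Car 70→Request R5, Car 31→Request R3, Car 44→Request R1 = $231.
Swapping Car 85↔Car 44 (Car 85→Request R1 $65, Car 44→Request R7 $8) loses 35.
No other one-to-one assignment exceeds $236.
Car 91's own top request is Request R2 ($43), but forcing Car 91→Request R2 and reassigning the rest optimally gives only $231 — worse by 5.

Car 91 receives Request R5.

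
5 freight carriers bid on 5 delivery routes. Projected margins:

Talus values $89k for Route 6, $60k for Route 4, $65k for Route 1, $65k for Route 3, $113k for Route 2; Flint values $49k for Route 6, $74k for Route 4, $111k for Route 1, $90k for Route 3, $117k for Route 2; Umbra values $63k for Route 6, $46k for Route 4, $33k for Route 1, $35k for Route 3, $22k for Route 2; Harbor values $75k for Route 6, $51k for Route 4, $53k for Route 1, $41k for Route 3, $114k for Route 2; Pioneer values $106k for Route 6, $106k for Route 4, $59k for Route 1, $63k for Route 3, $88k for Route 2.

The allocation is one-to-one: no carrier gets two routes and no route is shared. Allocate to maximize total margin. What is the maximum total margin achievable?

Optimal: Talus→Route 3 ($65k), Flint→Route 1 ($111k), Umbra→Route 6 ($63k), Harbor→Route 2 ($114k), Pioneer→Route 4 ($106k) — total 65+111+63+114+106 = $459k.
Column-greedy (each route in turn goes to its best remaining carrier) gives $308k, worse by 151.
Checked against all permutations: $459k is optimal.

Max total: $459k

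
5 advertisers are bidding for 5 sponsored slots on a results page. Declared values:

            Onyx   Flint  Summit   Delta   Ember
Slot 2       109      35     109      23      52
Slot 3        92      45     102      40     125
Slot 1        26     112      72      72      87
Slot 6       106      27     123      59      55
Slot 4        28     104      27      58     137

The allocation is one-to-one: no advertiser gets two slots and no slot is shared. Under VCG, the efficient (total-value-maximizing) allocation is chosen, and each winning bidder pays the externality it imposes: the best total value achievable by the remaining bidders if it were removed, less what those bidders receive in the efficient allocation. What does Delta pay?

Delta pays $20.

Efficient allocation: Onyx→Slot 2 ($109), Flint→Slot 4 ($104), Summit→Slot 6 ($123), Delta→Slot 1 ($72), Ember→Slot 3 ($125); total welfare W = $533.
Delta receives Slot 1 at value $72, so the others get W − 72 = $461.
Without Delta: best allocation of the remaining 4 bidders over all 5 slots is Onyx→Slot 2 ($109), Flint→Slot 1 ($112), Summit→Slot 6 ($123), Ember→Slot 4 ($137), total $481.
VCG payment = (others' best without Delta) − (others' welfare with Delta) = 481 − 461 = $20.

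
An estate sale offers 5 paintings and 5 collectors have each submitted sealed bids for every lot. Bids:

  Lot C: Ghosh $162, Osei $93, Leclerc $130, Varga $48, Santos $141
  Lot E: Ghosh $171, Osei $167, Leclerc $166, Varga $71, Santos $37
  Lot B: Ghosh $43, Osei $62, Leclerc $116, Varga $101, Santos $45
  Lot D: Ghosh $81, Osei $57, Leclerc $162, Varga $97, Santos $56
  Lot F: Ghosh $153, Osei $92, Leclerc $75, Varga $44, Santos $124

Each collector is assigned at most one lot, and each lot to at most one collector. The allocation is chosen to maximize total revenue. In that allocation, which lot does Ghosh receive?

Treat this as an assignment problem: match each collector to one lot.
Optimal: Ghosh→Lot F ($153), Osei→Lot E ($167), Leclerc→Lot D ($162), Varga→Lot B ($101), Santos→Lot C ($141) — total 153+167+162+101+141 = $724.
Column-greedy (each lot in turn goes to its best remaining collector) gives $666, worse by 58.
Swapping Leclerc↔Santos (Leclerc→Lot C $130, Santos→Lot D $56) loses 117.
Checked against all permutations: $724 is optimal.
Ghosh's own top lot is Lot E ($171), but forcing Ghosh→Lot E and reassigning the rest optimally gives only $667 — worse by 57.

Ghosh receives Lot F.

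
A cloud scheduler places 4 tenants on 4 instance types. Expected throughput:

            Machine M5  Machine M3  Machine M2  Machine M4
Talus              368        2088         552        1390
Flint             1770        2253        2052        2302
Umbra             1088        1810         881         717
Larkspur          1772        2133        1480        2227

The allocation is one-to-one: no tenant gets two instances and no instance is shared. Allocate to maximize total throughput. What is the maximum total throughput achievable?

Maximum total: 7455 ops/s

Optimal: Talus→Machine M3 (2088 ops/s), Flint→Machine M2 (2052 ops/s), Umbra→Machine M5 (1088 ops/s), Larkspur→Machine M4 (2227 ops/s) — total 2088+2052+1088+2227 = 7455 ops/s.
Max-entry greedy (repeatedly take the single best remaining cell) gives 6075 ops/s, worse by 1380.
No other one-to-one assignment exceeds 7455 ops/s.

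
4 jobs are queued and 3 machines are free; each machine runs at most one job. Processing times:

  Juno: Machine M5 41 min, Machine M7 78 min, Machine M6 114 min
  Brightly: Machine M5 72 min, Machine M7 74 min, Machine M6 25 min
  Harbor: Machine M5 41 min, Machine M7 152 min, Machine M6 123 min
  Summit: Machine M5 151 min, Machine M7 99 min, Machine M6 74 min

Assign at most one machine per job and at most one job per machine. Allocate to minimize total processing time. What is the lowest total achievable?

Min total: 144 min

Optimal: Harbor→Machine M5 (41 min), Juno→Machine M7 (78 min), Brightly→Machine M6 (25 min) — total 41+78+25 = 144 min.
Min-entry greedy (repeatedly take the single cheapest remaining cell) gives 165 min, worse by 21.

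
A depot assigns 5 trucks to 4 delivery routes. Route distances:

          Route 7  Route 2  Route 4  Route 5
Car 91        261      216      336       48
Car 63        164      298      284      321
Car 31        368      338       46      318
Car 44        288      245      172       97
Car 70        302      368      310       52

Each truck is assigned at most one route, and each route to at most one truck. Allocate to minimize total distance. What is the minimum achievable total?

Optimal: Car 63→Route 7 (164 km), Car 91→Route 2 (216 km), Car 31→Route 4 (46 km), Car 70→Route 5 (52 km) — total 164+216+46+52 = 478 km.
Min-entry greedy (repeatedly take the single cheapest remaining cell) gives 503 km, worse by 25.
Checked against all permutations: 478 km is optimal.

Minimum total: 478 km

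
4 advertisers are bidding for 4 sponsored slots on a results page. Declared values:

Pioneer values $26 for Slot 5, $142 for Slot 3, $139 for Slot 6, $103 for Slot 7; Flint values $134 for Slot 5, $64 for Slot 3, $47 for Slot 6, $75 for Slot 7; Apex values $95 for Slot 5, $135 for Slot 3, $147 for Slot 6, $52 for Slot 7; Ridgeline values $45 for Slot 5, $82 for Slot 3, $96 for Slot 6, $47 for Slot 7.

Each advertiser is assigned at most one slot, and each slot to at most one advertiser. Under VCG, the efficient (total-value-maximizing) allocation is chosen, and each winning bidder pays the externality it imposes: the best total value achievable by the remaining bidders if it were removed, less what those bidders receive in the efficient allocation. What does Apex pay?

Efficient allocation: Pioneer→Slot 3 ($142), Flint→Slot 5 ($134), Apex→Slot 6 ($147), Ridgeline→Slot 7 ($47); total welfare W = $470.
Apex receives Slot 6 at value $147, so the others get W − 147 = $323.
Without Apex: best allocation of the remaining 3 bidders over all 4 slots is Pioneer→Slot 3 ($142), Flint→Slot 5 ($134), Ridgeline→Slot 6 ($96), total $372.
VCG payment = (others' best without Apex) − (others' welfare with Apex) = 372 − 323 = $49.

Apex pays $49.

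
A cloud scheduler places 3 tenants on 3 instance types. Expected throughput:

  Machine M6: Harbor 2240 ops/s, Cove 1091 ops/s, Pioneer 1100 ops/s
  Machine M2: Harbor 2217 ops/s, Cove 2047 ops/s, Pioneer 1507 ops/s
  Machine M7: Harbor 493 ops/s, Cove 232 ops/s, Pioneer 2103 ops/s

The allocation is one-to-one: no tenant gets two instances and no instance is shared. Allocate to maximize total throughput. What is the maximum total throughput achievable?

Optimal: Harbor→Machine M6 (2240 ops/s), Cove→Machine M2 (2047 ops/s), Pioneer→Machine M7 (2103 ops/s) — total 2240+2047+2103 = 6390 ops/s.

Max total: 6390 ops/s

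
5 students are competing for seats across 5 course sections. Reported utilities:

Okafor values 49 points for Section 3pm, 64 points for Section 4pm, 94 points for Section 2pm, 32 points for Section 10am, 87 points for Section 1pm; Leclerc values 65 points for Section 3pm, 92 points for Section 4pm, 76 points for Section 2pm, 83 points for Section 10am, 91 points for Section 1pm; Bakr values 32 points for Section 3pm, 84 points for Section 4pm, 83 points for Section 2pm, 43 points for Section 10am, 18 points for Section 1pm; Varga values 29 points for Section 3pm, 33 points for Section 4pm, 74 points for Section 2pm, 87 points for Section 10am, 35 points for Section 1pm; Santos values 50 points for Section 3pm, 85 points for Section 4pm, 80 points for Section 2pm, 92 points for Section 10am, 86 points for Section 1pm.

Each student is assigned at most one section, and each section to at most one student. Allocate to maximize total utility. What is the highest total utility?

This is the linear assignment problem.
Optimal: Okafor→Section 2pm (94 points), Leclerc→Section 3pm (65 points), Bakr→Section 4pm (84 points), Varga→Section 10am (87 points), Santos→Section 1pm (86 points) — total 94+65+84+87+86 = 416 points.
Max-entry greedy (repeatedly take the single best remaining cell) gives 345 points, worse by 71.

Max total: 416 points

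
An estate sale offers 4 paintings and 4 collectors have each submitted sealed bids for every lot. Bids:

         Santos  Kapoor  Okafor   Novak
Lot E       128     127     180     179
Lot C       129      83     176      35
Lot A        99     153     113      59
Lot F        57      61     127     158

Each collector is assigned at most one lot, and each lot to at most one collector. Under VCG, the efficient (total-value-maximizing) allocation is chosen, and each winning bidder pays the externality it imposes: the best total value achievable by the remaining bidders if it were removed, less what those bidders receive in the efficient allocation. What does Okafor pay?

Efficient allocation: Santos→Lot C ($129), Kapoor→Lot A ($153), Okafor→Lot E ($180), Novak→Lot F ($158); total welfare W = $620.
Okafor receives Lot E at value $180, so the others get W − 180 = $440.
Without Okafor: best allocation of the remaining 3 bidders over all 4 lots is Santos→Lot C ($129), Kapoor→Lot A ($153), Novak→Lot E ($179), total $461.
VCG payment = (others' best without Okafor) − (others' welfare with Okafor) = 461 − 440 = $21.

Okafor pays $21.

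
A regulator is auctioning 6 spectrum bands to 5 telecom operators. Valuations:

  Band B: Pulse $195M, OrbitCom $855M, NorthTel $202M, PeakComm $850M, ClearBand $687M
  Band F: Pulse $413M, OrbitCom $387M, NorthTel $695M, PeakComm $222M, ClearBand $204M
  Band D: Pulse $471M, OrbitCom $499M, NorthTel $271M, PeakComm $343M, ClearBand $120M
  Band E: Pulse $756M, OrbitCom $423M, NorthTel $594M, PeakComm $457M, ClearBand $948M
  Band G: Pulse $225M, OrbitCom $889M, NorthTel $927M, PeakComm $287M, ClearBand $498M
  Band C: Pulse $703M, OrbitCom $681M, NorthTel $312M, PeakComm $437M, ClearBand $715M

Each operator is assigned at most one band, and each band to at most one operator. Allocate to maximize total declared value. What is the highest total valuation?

Maximum total: $4085M

Optimal: Pulse→Band C ($703M), OrbitCom→Band G ($889M), NorthTel→Band F ($695M), PeakComm→Band B ($850M), ClearBand→Band E ($948M) — total 703+889+695+850+948 = $4085M.
Row-greedy (each operator in turn takes its best remaining band) gives $3905M, worse by 180.
Next-best assignment: Pulse→Band C, OrbitCom→Band D, NorthTel→Band G, PeakComm→Band B, ClearBand→Band E = $3927M.
No other one-to-one assignment exceeds $4085M.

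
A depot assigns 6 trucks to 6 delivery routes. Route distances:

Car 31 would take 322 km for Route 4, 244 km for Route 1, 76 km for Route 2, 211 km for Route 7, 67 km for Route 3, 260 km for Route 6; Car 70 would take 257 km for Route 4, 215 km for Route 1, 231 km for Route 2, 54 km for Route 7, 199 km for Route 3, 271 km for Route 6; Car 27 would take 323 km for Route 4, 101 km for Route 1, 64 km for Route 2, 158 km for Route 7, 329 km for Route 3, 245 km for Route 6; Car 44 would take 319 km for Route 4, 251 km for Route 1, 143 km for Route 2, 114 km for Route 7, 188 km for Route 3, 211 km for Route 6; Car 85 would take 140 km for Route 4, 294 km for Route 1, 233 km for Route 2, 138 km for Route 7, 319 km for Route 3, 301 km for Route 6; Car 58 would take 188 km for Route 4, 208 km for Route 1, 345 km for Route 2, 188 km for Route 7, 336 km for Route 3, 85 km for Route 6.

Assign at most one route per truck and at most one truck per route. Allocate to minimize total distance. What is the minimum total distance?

Optimal: Car 31→Route 3 (67 km), Car 70→Route 7 (54 km), Car 27→Route 1 (101 km), Car 44→Route 2 (143 km), Car 85→Route 4 (140 km), Car 58→Route 6 (85 km) — total 67+54+101+143+140+85 = 590 km.
Row-greedy (each truck in turn takes its cheapest remaining route) gives 744 km, worse by 154.
Checked against all permutations: 590 km is optimal.

Minimum total: 590 km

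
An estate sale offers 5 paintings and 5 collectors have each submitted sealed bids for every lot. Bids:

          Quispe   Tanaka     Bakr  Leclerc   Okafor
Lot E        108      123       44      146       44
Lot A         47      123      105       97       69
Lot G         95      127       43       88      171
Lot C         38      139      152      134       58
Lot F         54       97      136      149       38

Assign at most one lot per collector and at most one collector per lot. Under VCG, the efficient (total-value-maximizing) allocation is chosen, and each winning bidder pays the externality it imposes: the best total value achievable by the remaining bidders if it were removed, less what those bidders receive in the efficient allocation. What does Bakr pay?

Bakr pays $16.

Efficient allocation: Quispe→Lot E ($108), Tanaka→Lot A ($123), Bakr→Lot C ($152), Leclerc→Lot F ($149), Okafor→Lot G ($171); total welfare W = $703.
Bakr receives Lot C at value $152, so the others get W − 152 = $551.
Without Bakr: best allocation of the remaining 4 bidders over all 5 lots is Quispe→Lot E ($108), Tanaka→Lot C ($139), Leclerc→Lot F ($149), Okafor→Lot G ($171), total $567.
VCG payment = (others' best without Bakr) − (others' welfare with Bakr) = 567 − 551 = $16.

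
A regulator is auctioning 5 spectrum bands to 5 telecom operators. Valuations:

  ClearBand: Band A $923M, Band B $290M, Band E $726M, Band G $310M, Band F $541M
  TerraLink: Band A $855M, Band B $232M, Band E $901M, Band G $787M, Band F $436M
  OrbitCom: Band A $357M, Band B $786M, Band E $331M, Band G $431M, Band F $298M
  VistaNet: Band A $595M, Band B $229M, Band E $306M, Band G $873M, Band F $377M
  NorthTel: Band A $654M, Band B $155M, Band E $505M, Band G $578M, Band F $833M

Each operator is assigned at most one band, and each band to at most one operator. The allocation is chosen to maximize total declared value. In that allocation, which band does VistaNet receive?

VistaNet receives Band G.

Optimal: ClearBand→Band A ($923M), TerraLink→Band E ($901M), OrbitCom→Band B ($786M), VistaNet→Band G ($873M), NorthTel→Band F ($833M) — total 923+901+786+873+833 = $4316M.
Next-best assignment: ClearBand→Band E, TerraLink→Band A, OrbitCom→Band B, VistaNet→Band G, NorthTel→Band F = $4073M.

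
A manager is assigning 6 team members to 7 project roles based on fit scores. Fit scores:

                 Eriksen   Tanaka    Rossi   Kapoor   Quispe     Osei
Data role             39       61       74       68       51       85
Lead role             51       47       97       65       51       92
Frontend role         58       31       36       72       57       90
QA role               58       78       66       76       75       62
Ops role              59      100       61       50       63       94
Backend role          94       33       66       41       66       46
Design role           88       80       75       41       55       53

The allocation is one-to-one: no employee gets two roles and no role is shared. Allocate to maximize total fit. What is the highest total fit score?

Max total: 524 pts

This is the linear assignment problem.
Optimal: Eriksen→Backend role (94 pts), Tanaka→Ops role (100 pts), Rossi→Lead role (97 pts), Kapoor→Data role (68 pts), Quispe→QA role (75 pts), Osei→Frontend role (90 pts) — total 94+100+97+68+75+90 = 524 pts.
Row-greedy (each employee in turn takes its best remaining role) gives 509 pts, worse by 15.
Next-best assignment: Eriksen→Backend role, Tanaka→Ops role, Rossi→Lead role, Kapoor→Frontend role, Quispe→QA role, Osei→Data role = 523 pts.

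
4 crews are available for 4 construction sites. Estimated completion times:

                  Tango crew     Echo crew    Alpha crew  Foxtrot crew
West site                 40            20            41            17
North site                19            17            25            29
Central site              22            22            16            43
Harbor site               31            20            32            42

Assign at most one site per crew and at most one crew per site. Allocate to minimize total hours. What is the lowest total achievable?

Optimal: Tango crew→North site (19 hours), Echo crew→Harbor site (20 hours), Alpha crew→Central site (16 hours), Foxtrot crew→West site (17 hours) — total 19+20+16+17 = 72 hours.
Row-greedy (each crew in turn takes its cheapest remaining site) gives 97 hours, worse by 25.
Swapping Tango crew↔Echo crew (Tango crew→Harbor site 31 hours, Echo crew→North site 17 hours) adds 9.

Minimum total: 72 hours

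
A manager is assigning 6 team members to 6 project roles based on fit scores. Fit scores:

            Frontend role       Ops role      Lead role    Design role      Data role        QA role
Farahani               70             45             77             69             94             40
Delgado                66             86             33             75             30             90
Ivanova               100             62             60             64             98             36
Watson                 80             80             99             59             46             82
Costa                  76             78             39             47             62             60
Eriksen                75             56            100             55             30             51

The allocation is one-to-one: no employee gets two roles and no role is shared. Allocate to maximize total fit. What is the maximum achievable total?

Optimal: Farahani→Data role (94 pts), Delgado→Design role (75 pts), Ivanova→Frontend role (100 pts), Watson→QA role (82 pts), Costa→Ops role (78 pts), Eriksen→Lead role (100 pts) — total 94+75+100+82+78+100 = 529 pts.
Row-greedy (each employee in turn takes its best remaining role) gives 516 pts, worse by 13.
Next-best assignment: Farahani→Data role, Delgado→QA role, Ivanova→Frontend role, Watson→Design role, Costa→Ops role, Eriksen→Lead role = 521 pts.

Max total: 529 pts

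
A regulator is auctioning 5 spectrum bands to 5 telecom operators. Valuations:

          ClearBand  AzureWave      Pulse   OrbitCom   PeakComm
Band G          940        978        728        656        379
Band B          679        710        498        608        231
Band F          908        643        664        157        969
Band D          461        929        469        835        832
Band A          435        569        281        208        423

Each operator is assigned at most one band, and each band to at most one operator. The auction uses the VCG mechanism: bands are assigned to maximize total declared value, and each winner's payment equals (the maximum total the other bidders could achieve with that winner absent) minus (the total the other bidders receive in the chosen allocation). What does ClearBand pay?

Efficient allocation: ClearBand→Band G ($940M), AzureWave→Band A ($569M), Pulse→Band B ($498M), OrbitCom→Band D ($835M), PeakComm→Band F ($969M); total welfare W = $3811M.
ClearBand receives Band G at value $940M, so the others get W − 940 = $2871M.
Without ClearBand: best allocation of the remaining 4 bidders over all 5 bands is AzureWave→Band G ($978M), Pulse→Band B ($498M), OrbitCom→Band D ($835M), PeakComm→Band F ($969M), total $3280M.
VCG payment = (others' best without ClearBand) − (others' welfare with ClearBand) = 3280 − 2871 = $409M.

ClearBand pays $409M.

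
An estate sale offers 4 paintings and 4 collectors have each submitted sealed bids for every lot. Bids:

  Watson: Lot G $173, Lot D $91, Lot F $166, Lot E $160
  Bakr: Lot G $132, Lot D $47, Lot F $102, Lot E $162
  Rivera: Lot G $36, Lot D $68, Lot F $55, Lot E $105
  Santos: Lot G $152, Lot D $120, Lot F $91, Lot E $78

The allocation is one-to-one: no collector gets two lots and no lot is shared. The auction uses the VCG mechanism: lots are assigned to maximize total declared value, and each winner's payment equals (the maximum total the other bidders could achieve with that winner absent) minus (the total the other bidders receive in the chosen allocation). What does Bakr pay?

Efficient allocation: Watson→Lot F ($166), Bakr→Lot E ($162), Rivera→Lot D ($68), Santos→Lot G ($152); total welfare W = $548.
Bakr receives Lot E at value $162, so the others get W − 162 = $386.
Without Bakr: best allocation of the remaining 3 bidders over all 4 lots is Watson→Lot F ($166), Rivera→Lot E ($105), Santos→Lot G ($152), total $423.
VCG payment = (others' best without Bakr) − (others' welfare with Bakr) = 423 − 386 = $37.

Bakr pays $37.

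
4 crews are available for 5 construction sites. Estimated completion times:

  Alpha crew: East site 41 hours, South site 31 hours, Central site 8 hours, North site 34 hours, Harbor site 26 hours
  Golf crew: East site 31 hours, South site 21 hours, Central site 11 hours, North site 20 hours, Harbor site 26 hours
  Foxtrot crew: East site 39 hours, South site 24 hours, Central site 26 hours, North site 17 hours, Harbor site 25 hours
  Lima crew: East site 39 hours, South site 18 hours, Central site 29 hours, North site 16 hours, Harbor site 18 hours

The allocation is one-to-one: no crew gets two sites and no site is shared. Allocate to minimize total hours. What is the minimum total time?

Optimal: Alpha crew→Central site (8 hours), Golf crew→South site (21 hours), Foxtrot crew→North site (17 hours), Lima crew→Harbor site (18 hours) — total 8+21+17+18 = 64 hours.
Checked against all permutations: 64 hours is optimal.

Min total: 64 hours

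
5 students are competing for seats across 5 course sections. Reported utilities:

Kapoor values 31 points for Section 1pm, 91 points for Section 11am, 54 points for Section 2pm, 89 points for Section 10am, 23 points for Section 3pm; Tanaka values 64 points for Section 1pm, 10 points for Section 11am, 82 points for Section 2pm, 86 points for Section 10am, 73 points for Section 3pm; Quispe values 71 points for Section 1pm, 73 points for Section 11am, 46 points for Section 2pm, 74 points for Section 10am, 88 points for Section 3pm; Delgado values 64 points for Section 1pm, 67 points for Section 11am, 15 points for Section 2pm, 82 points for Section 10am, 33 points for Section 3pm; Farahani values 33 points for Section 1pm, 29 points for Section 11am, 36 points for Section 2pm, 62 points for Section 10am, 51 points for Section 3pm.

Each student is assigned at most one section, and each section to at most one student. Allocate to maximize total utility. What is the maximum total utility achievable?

Maximum total: 387 points

This is a one-to-one assignment (maximum-weight bipartite matching).
Optimal: Kapoor→Section 11am (91 points), Tanaka→Section 2pm (82 points), Quispe→Section 3pm (88 points), Delgado→Section 1pm (64 points), Farahani→Section 10am (62 points) — total 91+82+88+64+62 = 387 points.
Column-greedy (each section in turn goes to its best remaining student) gives 377 points, worse by 10.
Next-best assignment: Kapoor→Section 11am, Tanaka→Section 2pm, Quispe→Section 1pm, Delgado→Section 10am, Farahani→Section 3pm = 377 points.
Checked against all permutations: 387 points is optimal.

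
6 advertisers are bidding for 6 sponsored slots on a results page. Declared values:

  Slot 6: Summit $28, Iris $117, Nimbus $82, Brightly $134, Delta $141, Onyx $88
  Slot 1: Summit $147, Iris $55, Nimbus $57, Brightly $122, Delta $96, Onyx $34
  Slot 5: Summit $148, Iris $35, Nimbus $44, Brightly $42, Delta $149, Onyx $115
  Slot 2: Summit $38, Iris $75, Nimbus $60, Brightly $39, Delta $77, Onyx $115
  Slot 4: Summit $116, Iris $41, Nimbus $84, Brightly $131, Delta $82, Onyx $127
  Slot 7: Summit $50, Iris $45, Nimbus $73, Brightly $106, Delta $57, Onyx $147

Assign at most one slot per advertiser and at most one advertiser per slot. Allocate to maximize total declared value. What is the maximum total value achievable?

Maximum total: $751

Treat this as an assignment problem: match each advertiser to one slot.
Optimal: Summit→Slot 1 ($147), Iris→Slot 6 ($117), Nimbus→Slot 2 ($60), Brightly→Slot 4 ($131), Delta→Slot 5 ($149), Onyx→Slot 7 ($147) — total 147+117+60+131+149+147 = $751.
Row-greedy (each advertiser in turn takes its best remaining slot) gives $695, worse by 56.
Next-best assignment: Summit→Slot 1, Iris→Slot 2, Nimbus→Slot 4, Brightly→Slot 6, Delta→Slot 5, Onyx→Slot 7 = $736.
Checked against all permutations: $751 is optimal.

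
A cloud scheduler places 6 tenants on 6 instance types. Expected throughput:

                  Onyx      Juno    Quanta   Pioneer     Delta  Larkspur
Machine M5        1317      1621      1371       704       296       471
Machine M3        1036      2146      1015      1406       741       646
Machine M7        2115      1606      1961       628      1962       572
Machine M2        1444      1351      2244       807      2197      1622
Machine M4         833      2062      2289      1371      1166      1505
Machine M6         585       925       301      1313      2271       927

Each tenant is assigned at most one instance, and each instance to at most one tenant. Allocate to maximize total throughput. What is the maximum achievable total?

Maximum total: 11324 ops/s

Treat this as an assignment problem: match each tenant to one instance.
Optimal: Onyx→Machine M7 (2115 ops/s), Juno→Machine M5 (1621 ops/s), Quanta→Machine M4 (2289 ops/s), Pioneer→Machine M3 (1406 ops/s), Delta→Machine M6 (2271 ops/s), Larkspur→Machine M2 (1622 ops/s) — total 2115+1621+2289+1406+2271+1622 = 11324 ops/s.
Column-greedy (each instance in turn goes to its best remaining tenant) gives 11162 ops/s, worse by 162.
Swapping Onyx↔Juno (Onyx→Machine M5 1317 ops/s, Juno→Machine M7 1606 ops/s) loses 813.
Checked against all permutations: 11324 ops/s is optimal.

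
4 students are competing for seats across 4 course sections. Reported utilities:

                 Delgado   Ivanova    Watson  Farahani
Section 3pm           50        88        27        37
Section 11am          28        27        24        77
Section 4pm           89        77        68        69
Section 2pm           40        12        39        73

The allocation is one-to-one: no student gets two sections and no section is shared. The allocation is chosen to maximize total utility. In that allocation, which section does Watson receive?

Watson receives Section 2pm.

Optimal: Delgado→Section 4pm (89 points), Ivanova→Section 3pm (88 points), Watson→Section 2pm (39 points), Farahani→Section 11am (77 points) — total 89+88+39+77 = 293 points.
Next-best assignment: Delgado→Section 4pm, Ivanova→Section 3pm, Watson→Section 11am, Farahani→Section 2pm = 274 points.
Swapping Delgado↔Watson (Delgado→Section 2pm 40 points, Watson→Section 4pm 68 points) loses 20.
Watson's own top section is Section 4pm (68 points), but forcing Watson→Section 4pm and reassigning the rest optimally gives only 273 points — worse by 20.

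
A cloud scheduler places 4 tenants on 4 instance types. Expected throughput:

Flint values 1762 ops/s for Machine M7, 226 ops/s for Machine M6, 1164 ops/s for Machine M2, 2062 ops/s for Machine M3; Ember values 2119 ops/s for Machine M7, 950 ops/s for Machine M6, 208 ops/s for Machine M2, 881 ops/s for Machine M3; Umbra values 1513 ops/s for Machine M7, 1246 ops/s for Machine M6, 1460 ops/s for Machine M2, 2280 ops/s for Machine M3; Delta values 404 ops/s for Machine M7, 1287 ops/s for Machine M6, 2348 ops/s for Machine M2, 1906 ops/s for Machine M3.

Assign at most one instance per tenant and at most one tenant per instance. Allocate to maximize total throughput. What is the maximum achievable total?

Maximum total: 7775 ops/s

This is the linear assignment problem.
Optimal: Flint→Machine M3 (2062 ops/s), Ember→Machine M7 (2119 ops/s), Umbra→Machine M6 (1246 ops/s), Delta→Machine M2 (2348 ops/s) — total 2062+2119+1246+2348 = 7775 ops/s.
Row-greedy (each tenant in turn takes its best remaining instance) gives 6928 ops/s, worse by 847.
Next-best assignment: Flint→Machine M7, Ember→Machine M6, Umbra→Machine M3, Delta→Machine M2 = 7340 ops/s.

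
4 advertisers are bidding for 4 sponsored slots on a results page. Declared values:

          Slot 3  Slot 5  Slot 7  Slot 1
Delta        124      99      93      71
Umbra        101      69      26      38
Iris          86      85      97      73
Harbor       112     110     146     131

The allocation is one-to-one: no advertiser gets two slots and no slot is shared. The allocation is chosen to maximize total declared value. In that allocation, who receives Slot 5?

Delta receives Slot 5.

Optimal: Delta→Slot 5 ($99), Umbra→Slot 3 ($101), Iris→Slot 7 ($97), Harbor→Slot 1 ($131) — total 99+101+97+131 = $428.
Row-greedy (each advertiser in turn takes its best remaining slot) gives $421, worse by 7.
Next-best assignment: Delta→Slot 3, Umbra→Slot 5, Iris→Slot 7, Harbor→Slot 1 = $421.
Delta's own top slot is Slot 3 ($124), but forcing Delta→Slot 3 and reassigning the rest optimally gives only $421 — worse by 7.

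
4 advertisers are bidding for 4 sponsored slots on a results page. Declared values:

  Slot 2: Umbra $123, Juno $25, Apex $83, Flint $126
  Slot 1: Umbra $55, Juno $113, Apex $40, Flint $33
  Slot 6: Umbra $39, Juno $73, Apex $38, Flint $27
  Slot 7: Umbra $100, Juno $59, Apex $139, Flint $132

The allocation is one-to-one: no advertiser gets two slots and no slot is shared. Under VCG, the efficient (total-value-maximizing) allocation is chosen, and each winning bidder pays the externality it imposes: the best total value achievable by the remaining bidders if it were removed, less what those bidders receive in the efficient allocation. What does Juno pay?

Juno pays $16.

Efficient allocation: Umbra→Slot 6 ($39), Juno→Slot 1 ($113), Apex→Slot 7 ($139), Flint→Slot 2 ($126); total welfare W = $417.
Juno receives Slot 1 at value $113, so the others get W − 113 = $304.
Without Juno: best allocation of the remaining 3 bidders over all 4 slots is Umbra→Slot 1 ($55), Apex→Slot 7 ($139), Flint→Slot 2 ($126), total $320.
VCG payment = (others' best without Juno) − (others' welfare with Juno) = 320 − 304 = $16.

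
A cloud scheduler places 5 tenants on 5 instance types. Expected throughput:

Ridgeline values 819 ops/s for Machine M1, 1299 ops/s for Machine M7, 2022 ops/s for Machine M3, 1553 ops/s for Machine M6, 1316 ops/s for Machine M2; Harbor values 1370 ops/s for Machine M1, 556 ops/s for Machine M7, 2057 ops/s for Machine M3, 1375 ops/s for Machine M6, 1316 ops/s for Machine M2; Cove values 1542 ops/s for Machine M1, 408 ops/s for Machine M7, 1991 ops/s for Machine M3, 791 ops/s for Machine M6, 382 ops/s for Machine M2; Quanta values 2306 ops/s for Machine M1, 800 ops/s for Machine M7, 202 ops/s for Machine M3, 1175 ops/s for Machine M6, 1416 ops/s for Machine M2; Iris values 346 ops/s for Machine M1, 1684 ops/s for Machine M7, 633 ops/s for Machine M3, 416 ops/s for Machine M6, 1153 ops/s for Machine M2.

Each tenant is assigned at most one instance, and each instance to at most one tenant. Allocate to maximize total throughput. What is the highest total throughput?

Max total: 8850 ops/s

This is the linear assignment problem.
Optimal: Ridgeline→Machine M6 (1553 ops/s), Harbor→Machine M2 (1316 ops/s), Cove→Machine M3 (1991 ops/s), Quanta→Machine M1 (2306 ops/s), Iris→Machine M7 (1684 ops/s) — total 1553+1316+1991+2306+1684 = 8850 ops/s.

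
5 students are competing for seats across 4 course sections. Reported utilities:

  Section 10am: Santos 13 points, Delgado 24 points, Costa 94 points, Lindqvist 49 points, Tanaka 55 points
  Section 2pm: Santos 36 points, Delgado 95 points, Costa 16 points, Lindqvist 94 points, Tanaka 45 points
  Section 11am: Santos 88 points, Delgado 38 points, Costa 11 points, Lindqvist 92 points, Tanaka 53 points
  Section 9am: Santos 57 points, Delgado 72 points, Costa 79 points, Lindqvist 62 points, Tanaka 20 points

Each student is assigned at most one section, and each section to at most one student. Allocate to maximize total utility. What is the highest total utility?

This is the linear assignment problem.
Optimal: Costa→Section 10am (94 points), Lindqvist→Section 2pm (94 points), Santos→Section 11am (88 points), Delgado→Section 9am (72 points) — total 94+94+88+72 = 348 points.
Column-greedy (each section in turn goes to its best remaining student) gives 338 points, worse by 10.
Next-best assignment: Costa→Section 10am, Delgado→Section 2pm, Santos→Section 11am, Lindqvist→Section 9am = 339 points.
Swapping Delgado↔Costa (Delgado→Section 10am 24 points, Costa→Section 9am 79 points) loses 63.

Maximum total: 348 points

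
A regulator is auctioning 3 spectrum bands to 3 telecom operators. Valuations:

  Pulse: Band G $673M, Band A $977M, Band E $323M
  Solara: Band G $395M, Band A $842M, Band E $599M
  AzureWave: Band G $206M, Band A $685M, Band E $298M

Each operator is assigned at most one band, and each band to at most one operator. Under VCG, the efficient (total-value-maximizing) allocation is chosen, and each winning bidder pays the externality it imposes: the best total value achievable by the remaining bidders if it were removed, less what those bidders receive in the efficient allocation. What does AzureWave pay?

Efficient allocation: Pulse→Band G ($673M), Solara→Band E ($599M), AzureWave→Band A ($685M); total welfare W = $1957M.
AzureWave receives Band A at value $685M, so the others get W − 685 = $1272M.
Without AzureWave: best allocation of the remaining 2 bidders over all 3 bands is Pulse→Band A ($977M), Solara→Band E ($599M), total $1576M.
VCG payment = (others' best without AzureWave) − (others' welfare with AzureWave) = 1576 − 1272 = $304M.

AzureWave pays $304M.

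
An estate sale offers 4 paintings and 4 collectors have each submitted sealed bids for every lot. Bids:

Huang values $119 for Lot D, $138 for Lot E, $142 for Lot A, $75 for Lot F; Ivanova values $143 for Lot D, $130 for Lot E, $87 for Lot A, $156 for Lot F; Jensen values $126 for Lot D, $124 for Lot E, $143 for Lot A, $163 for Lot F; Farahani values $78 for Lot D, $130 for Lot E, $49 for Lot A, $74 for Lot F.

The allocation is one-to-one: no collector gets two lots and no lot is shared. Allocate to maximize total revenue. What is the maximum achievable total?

Optimal: Huang→Lot A ($142), Ivanova→Lot D ($143), Jensen→Lot F ($163), Farahani→Lot E ($130) — total 142+143+163+130 = $578.
Next-best assignment: Huang→Lot A, Ivanova→Lot F, Jensen→Lot D, Farahani→Lot E = $554.

Max total: $578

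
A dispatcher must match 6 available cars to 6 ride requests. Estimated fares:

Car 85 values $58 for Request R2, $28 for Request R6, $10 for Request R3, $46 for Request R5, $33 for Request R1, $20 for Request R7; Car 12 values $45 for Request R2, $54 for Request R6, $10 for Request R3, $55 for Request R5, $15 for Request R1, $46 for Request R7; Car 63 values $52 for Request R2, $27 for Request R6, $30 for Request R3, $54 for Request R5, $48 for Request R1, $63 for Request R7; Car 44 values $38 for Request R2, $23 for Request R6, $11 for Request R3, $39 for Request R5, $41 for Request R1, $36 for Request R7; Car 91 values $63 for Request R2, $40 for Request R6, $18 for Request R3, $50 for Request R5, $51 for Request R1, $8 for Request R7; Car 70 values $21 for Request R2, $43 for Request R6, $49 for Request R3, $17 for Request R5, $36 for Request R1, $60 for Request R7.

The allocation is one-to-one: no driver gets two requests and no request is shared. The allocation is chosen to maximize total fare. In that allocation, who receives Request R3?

This is the linear assignment problem.
Optimal: Car 85→Request R5 ($46), Car 12→Request R6 ($54), Car 63→Request R7 ($63), Car 44→Request R1 ($41), Car 91→Request R2 ($63), Car 70→Request R3 ($49) — total 46+54+63+41+63+49 = $316.
Column-greedy (each request in turn goes to its best remaining driver) gives $281, worse by 35.
Car 70's own top request is Request R7 ($60), but forcing Car 70→Request R7 and reassigning the rest optimally gives only $294 — worse by 22.

Car 70 receives Request R3.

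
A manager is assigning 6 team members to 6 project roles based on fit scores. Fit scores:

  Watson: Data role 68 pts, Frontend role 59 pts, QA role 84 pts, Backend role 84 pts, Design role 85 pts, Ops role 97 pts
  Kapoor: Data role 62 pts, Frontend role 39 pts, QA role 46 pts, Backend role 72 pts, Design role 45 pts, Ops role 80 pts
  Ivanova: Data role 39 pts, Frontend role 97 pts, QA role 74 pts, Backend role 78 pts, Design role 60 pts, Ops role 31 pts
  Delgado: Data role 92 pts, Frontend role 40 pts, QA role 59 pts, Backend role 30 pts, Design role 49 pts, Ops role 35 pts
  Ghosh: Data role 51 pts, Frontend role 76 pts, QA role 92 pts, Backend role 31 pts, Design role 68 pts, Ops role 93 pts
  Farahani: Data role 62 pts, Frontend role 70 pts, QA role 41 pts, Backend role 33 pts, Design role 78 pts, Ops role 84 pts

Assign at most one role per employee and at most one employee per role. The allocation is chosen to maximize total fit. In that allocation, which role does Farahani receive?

Farahani receives Design role.

Optimal: Watson→Ops role (97 pts), Kapoor→Backend role (72 pts), Ivanova→Frontend role (97 pts), Delgado→Data role (92 pts), Ghosh→QA role (92 pts), Farahani→Design role (78 pts) — total 97+72+97+92+92+78 = 528 pts.
Column-greedy (each role in turn goes to its best remaining employee) gives 523 pts, worse by 5.
No other one-to-one assignment exceeds 528 pts.
Farahani's own top role is Ops role (84 pts), but forcing Farahani→Ops role and reassigning the rest optimally gives only 522 pts — worse by 6.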